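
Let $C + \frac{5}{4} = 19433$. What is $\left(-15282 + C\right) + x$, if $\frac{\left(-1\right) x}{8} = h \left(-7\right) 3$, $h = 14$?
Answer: $\frac{26007}{4} \approx 6501.8$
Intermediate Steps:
$C = \frac{77727}{4}$ ($C = - \frac{5}{4} + 19433 = \frac{77727}{4} \approx 19432.0$)
$x = 2352$ ($x = - 8 \cdot 14 \left(-7\right) 3 = - 8 \left(\left(-98\right) 3\right) = \left(-8\right) \left(-294\right) = 2352$)
$\left(-15282 + C\right) + x = \left(-15282 + \frac{77727}{4}\right) + 2352 = \frac{16599}{4} + 2352 = \frac{26007}{4}$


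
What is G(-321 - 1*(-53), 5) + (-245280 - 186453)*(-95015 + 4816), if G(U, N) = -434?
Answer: 38941884433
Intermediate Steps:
G(-321 - 1*(-53), 5) + (-245280 - 186453)*(-95015 + 4816) = -434 + (-245280 - 186453)*(-95015 + 4816) = -434 - 431733*(-90199) = -434 + 38941884867 = 38941884433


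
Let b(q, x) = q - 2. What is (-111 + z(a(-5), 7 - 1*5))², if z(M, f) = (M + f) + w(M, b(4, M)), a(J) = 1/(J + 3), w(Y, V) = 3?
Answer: 45369/4 ≈ 11342.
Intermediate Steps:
b(q, x) = -2 + q
a(J) = 1/(3 + J)
z(M, f) = 3 + M + f (z(M, f) = (M + f) + 3 = 3 + M + f)
(-111 + z(a(-5), 7 - 1*5))² = (-111 + (3 + 1/(3 - 5) + (7 - 1*5)))² = (-111 + (3 + 1/(-2) + (7 - 5)))² = (-111 + (3 - ½ + 2))² = (-111 + 9/2)² = (-213/2)² = 45369/4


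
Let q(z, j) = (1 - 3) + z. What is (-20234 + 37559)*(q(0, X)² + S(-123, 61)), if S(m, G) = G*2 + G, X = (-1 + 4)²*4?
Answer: 3239775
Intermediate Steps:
X = 36 (X = 3²*4 = 9*4 = 36)
S(m, G) = 3*G (S(m, G) = 2*G + G = 3*G)
q(z, j) = -2 + z
(-20234 + 37559)*(q(0, X)² + S(-123, 61)) = (-20234 + 37559)*((-2 + 0)² + 3*61) = 17325*((-2)² + 183) = 17325*(4 + 183) = 17325*187 = 3239775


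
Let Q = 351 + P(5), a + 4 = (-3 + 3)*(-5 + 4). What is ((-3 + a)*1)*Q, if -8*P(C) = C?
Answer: -19621/8 ≈ -2452.6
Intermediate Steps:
a = -4 (a = -4 + (-3 + 3)*(-5 + 4) = -4 + 0*(-1) = -4 + 0 = -4)
P(C) = -C/8
Q = 2803/8 (Q = 351 - ⅛*5 = 351 - 5/8 = 2803/8 ≈ 350.38)
((-3 + a)*1)*Q = ((-3 - 4)*1)*(2803/8) = -7*1*(2803/8) = -7*2803/8 = -19621/8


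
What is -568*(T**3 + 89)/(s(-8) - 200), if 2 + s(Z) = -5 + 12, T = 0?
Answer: 50552/195 ≈ 259.24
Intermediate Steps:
s(Z) = 5 (s(Z) = -2 + (-5 + 12) = -2 + 7 = 5)
-568*(T**3 + 89)/(s(-8) - 200) = -568*(0**3 + 89)/(5 - 200) = -568/((-195/(0 + 89))) = -568/((-195/89)) = -568/((-195*1/89)) = -568/(-195/89) = -568*(-89/195) = 50552/195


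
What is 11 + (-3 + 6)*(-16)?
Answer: -37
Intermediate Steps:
11 + (-3 + 6)*(-16) = 11 + 3*(-16) = 11 - 48 = -37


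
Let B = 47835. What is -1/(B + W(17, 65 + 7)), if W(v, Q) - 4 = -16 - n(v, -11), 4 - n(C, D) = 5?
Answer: -1/47824 ≈ -2.0910e-5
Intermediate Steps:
n(C, D) = -1 (n(C, D) = 4 - 1*5 = 4 - 5 = -1)
W(v, Q) = -11 (W(v, Q) = 4 + (-16 - 1*(-1)) = 4 + (-16 + 1) = 4 - 15 = -11)
-1/(B + W(17, 65 + 7)) = -1/(47835 - 11) = -1/47824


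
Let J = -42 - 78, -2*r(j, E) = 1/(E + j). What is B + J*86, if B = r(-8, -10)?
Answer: -371519/36 ≈ -10320.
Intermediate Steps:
r(j, E) = -1/(2*(E + j))
B = 1/36 (B = -1/(2*(-10) + 2*(-8)) = -1/(-20 - 16) = -1/(-36) = -1*(-1/36) = 1/36 ≈ 0.027778)
J = -120
B + J*86 = 1/36 - 120*86 = 1/36 - 10320 = -371519/36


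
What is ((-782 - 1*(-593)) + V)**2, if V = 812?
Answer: 388129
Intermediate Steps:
((-782 - 1*(-593)) + V)**2 = ((-782 - 1*(-593)) + 812)**2 = ((-782 + 593) + 812)**2 = (-189 + 812)**2 = 623**2 = 388129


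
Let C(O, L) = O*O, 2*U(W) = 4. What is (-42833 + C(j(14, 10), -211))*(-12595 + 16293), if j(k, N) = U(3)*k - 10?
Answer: -157198282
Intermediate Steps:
U(W) = 2 (U(W) = (1/2)*4 = 2)
j(k, N) = -10 + 2*k (j(k, N) = 2*k - 10 = -10 + 2*k)
C(O, L) = O**2
(-42833 + C(j(14, 10), -211))*(-12595 + 16293) = (-42833 + (-10 + 2*14)**2)*(-12595 + 16293) = (-42833 + (-10 + 28)**2)*3698 = (-42833 + 18**2)*3698 = (-42833 + 324)*3698 = -42509*3698 = -157198282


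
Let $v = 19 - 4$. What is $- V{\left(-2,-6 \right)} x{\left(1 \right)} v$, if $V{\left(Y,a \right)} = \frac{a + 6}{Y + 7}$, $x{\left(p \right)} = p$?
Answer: $0$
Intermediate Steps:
$V{\left(Y,a \right)} = \frac{6 + a}{7 + Y}$
$v = 15$ ($v = 19 - 4 = 15$)
$- V{\left(-2,-6 \right)} x{\left(1 \right)} v = - \frac{6 - 6}{7 - 2} \cdot 1 \cdot 15 = - \frac{1}{5} \cdot 0 \cdot 1 \cdot 15 = - 0 \cdot 1 \cdot 15 = - 0 \cdot 15 = \left(-1\right) 0 = 0$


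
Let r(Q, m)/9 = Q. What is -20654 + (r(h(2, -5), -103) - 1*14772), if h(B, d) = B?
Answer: -35408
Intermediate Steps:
r(Q, m) = 9*Q
-20654 + (r(h(2, -5), -103) - 1*14772) = -20654 + (9*2 - 1*14772) = -20654 + (18 - 14772) = -20654 - 14754 = -35408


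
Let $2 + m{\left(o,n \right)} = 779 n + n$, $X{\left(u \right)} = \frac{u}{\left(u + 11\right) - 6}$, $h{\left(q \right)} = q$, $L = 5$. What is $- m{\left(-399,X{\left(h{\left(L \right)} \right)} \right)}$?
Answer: $-388$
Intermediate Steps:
$X{\left(u \right)} = \frac{u}{5 + u}$ ($X{\left(u \right)} = \frac{u}{\left(11 + u\right) - 6} = \frac{u}{5 + u}$)
$m{\left(o,n \right)} = -2 + 780 n$ ($m{\left(o,n \right)} = -2 + \left(779 n + n\right) = -2 + 780 n$)
$- m{\left(-399,X{\left(h{\left(L \right)} \right)} \right)} = - (-2 + 780 \frac{5}{5 + 5}) = - (-2 + 780 \cdot \frac{5}{10}) = - (-2 + 780 \cdot 5 \cdot \frac{1}{10}) = - (-2 + 780 \cdot \frac{1}{2}) = - (-2 + 390) = \left(-1\right) 388 = -388$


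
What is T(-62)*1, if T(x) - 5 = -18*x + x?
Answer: 1059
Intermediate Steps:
T(x) = 5 - 17*x (T(x) = 5 + (-18*x + x) = 5 - 17*x)
T(-62)*1 = (5 - 17*(-62))*1 = (5 + 1054)*1 = 1059*1 = 1059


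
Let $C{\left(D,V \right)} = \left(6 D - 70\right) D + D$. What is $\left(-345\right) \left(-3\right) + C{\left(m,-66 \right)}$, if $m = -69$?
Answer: $34362$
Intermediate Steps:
$C{\left(D,V \right)} = D + D \left(-70 + 6 D\right)$ ($C{\left(D,V \right)} = \left(-70 + 6 D\right) D + D = D \left(-70 + 6 D\right) + D = D + D \left(-70 + 6 D\right)$)
$\left(-345\right) \left(-3\right) + C{\left(m,-66 \right)} = \left(-345\right) \left(-3\right) + 3 \left(-69\right) \left(-23 + 2 \left(-69\right)\right) = 1035 + 3 \left(-69\right) \left(-23 - 138\right) = 1035 + 3 \left(-69\right) \left(-161\right) = 1035 + 33327 = 34362$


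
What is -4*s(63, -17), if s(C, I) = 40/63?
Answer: -160/63 ≈ -2.5397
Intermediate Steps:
s(C, I) = 40/63 (s(C, I) = 40*(1/63) = 40/63)
-4*s(63, -17) = -4*40/63 = -160/63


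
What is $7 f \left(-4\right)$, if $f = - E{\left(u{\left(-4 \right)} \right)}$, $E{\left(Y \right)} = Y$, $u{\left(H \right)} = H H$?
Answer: $448$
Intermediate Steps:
$u{\left(H \right)} = H^{2}$
$f = -16$ ($f = - \left(-4\right)^{2} = \left(-1\right) 16 = -16$)
$7 f \left(-4\right) = 7 \left(-16\right) \left(-4\right) = \left(-112\right) \left(-4\right) = 448$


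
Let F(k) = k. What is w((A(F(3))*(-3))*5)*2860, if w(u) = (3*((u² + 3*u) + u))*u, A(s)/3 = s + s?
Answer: -166378212000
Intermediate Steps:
A(s) = 6*s (A(s) = 3*(s + s) = 3*(2*s) = 6*s)
w(u) = u*(3*u² + 12*u) (w(u) = (3*(u² + 4*u))*u = (3*u² + 12*u)*u = u*(3*u² + 12*u))
w((A(F(3))*(-3))*5)*2860 = (3*(((6*3)*(-3))*5)²*(4 + ((6*3)*(-3))*5))*2860 = (3*((18*(-3))*5)²*(4 + (18*(-3))*5))*2860 = (3*(-54*5)²*(4 - 54*5))*2860 = (3*(-270)²*(4 - 270))*2860 = (3*72900*(-266))*2860 = -58174200*2860 = -166378212000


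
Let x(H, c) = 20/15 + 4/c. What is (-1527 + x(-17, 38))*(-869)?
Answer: 75565633/57 ≈ 1.3257e+6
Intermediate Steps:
x(H, c) = 4/3 + 4/c (x(H, c) = 20*(1/15) + 4/c = 4/3 + 4/c)
(-1527 + x(-17, 38))*(-869) = (-1527 + (4/3 + 4/38))*(-869) = (-1527 + (4/3 + 4*(1/38)))*(-869) = (-1527 + (4/3 + 2/19))*(-869) = (-1527 + 82/57)*(-869) = -86957/57*(-869) = 75565633/57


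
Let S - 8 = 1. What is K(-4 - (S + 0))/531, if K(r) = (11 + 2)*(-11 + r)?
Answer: -104/177 ≈ -0.58757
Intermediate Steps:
S = 9 (S = 8 + 1 = 9)
K(r) = -143 + 13*r (K(r) = 13*(-11 + r) = -143 + 13*r)
K(-4 - (S + 0))/531 = (-143 + 13*(-4 - (9 + 0)))/531 = (-143 + 13*(-4 - 1*9))*(1/531) = (-143 + 13*(-4 - 9))*(1/531) = (-143 + 13*(-13))*(1/531) = (-143 - 169)*(1/531) = -312*1/531 = -104/177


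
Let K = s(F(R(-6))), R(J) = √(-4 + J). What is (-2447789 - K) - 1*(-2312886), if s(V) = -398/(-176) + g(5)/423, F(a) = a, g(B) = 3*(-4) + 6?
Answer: -1673904307/12408 ≈ -1.3491e+5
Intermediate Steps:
g(B) = -6 (g(B) = -12 + 6 = -6)
s(V) = 27883/12408 (s(V) = -398/(-176) - 6/423 = -398*(-1/176) - 6*1/423 = 199/88 - 2/141 = 27883/12408)
K = 27883/12408 ≈ 2.2472
(-2447789 - K) - 1*(-2312886) = (-2447789 - 1*27883/12408) - 1*(-2312886) = (-2447789 - 27883/12408) + 2312886 = -30372193795/12408 + 2312886 = -1673904307/12408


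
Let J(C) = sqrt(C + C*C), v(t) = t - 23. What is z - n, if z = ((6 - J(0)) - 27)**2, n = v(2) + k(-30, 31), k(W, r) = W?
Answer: 492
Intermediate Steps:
v(t) = -23 + t
J(C) = sqrt(C + C**2)
n = -51 (n = (-23 + 2) - 30 = -21 - 30 = -51)
z = 441 (z = ((6 - sqrt(0*(1 + 0))) - 27)**2 = ((6 - sqrt(0*1)) - 27)**2 = ((6 - sqrt(0)) - 27)**2 = ((6 - 1*0) - 27)**2 = ((6 + 0) - 27)**2 = (6 - 27)**2 = (-21)**2 = 441)
z - n = 441 - 1*(-51) = 441 + 51 = 492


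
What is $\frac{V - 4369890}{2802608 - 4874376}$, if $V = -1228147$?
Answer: $\frac{5598037}{2071768} \approx 2.7021$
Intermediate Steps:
$\frac{V - 4369890}{2802608 - 4874376} = \frac{-1228147 - 4369890}{2802608 - 4874376} = - \frac{5598037}{-2071768} = \left(-5598037\right) \left(- \frac{1}{2071768}\right) = \frac{5598037}{2071768}$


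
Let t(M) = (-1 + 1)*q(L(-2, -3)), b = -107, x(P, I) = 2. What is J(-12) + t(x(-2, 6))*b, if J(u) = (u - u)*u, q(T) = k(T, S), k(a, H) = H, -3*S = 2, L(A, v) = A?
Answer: 0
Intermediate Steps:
S = -⅔ (S = -⅓*2 = -⅔ ≈ -0.66667)
q(T) = -⅔
t(M) = 0 (t(M) = (-1 + 1)*(-⅔) = 0*(-⅔) = 0)
J(u) = 0 (J(u) = 0*u = 0)
J(-12) + t(x(-2, 6))*b = 0 + 0*(-107) = 0 + 0 = 0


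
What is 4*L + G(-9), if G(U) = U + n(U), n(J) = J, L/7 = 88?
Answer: 2446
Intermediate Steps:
L = 616 (L = 7*88 = 616)
G(U) = 2*U (G(U) = U + U = 2*U)
4*L + G(-9) = 4*616 + 2*(-9) = 2464 - 18 = 2446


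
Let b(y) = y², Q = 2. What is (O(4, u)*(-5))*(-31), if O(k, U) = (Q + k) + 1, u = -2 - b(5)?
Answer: 1085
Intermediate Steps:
u = -27 (u = -2 - 1*5² = -2 - 1*25 = -2 - 25 = -27)
O(k, U) = 3 + k (O(k, U) = (2 + k) + 1 = 3 + k)
(O(4, u)*(-5))*(-31) = ((3 + 4)*(-5))*(-31) = (7*(-5))*(-31) = -35*(-31) = 1085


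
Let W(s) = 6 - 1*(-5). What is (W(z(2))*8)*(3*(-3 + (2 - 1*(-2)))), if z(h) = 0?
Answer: 264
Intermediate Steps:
W(s) = 11 (W(s) = 6 + 5 = 11)
(W(z(2))*8)*(3*(-3 + (2 - 1*(-2)))) = (11*8)*(3*(-3 + (2 - 1*(-2)))) = 88*(3*(-3 + (2 + 2))) = 88*(3*(-3 + 4)) = 88*(3*1) = 88*3 = 264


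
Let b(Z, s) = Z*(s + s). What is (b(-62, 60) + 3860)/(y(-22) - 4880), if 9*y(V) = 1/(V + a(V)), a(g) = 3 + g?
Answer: 1321020/1800721 ≈ 0.73361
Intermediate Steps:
y(V) = 1/(9*(3 + 2*V)) (y(V) = 1/(9*(V + (3 + V))) = 1/(9*(3 + 2*V)))
b(Z, s) = 2*Z*s (b(Z, s) = Z*(2*s) = 2*Z*s)
(b(-62, 60) + 3860)/(y(-22) - 4880) = (2*(-62)*60 + 3860)/(1/(9*(3 + 2*(-22))) - 4880) = (-7440 + 3860)/(1/(9*(3 - 44)) - 4880) = -3580/((⅑)/(-41) - 4880) = -3580/((⅑)*(-1/41) - 4880) = -3580/(-1/369 - 4880) = -3580/(-1800721/369) = -3580*(-369/1800721) = 1321020/1800721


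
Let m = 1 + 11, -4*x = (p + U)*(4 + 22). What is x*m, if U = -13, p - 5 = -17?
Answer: 1950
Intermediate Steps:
p = -12 (p = 5 - 17 = -12)
x = 325/2 (x = -(-12 - 13)*(4 + 22)/4 = -(-25)*26/4 = -¼*(-650) = 325/2 ≈ 162.50)
m = 12
x*m = (325/2)*12 = 1950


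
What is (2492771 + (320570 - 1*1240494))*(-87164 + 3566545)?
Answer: 5472533967707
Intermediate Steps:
(2492771 + (320570 - 1*1240494))*(-87164 + 3566545) = (2492771 + (320570 - 1240494))*3479381 = (2492771 - 919924)*3479381 = 1572847*3479381 = 5472533967707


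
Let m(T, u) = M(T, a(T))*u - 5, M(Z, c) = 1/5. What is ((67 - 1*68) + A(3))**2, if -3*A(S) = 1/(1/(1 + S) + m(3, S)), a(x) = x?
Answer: 52441/62001 ≈ 0.84581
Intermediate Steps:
M(Z, c) = 1/5
m(T, u) = -5 + u/5 (m(T, u) = u/5 - 5 = -5 + u/5)
A(S) = -1/(3*(-5 + 1/(1 + S) + S/5)) (A(S) = -1/(3*(1/(1 + S) + (-5 + S/5))) = -1/(3*(-5 + 1/(1 + S) + S/5)))
((67 - 1*68) + A(3))**2 = ((67 - 1*68) + 5*(-1 - 1*3)/(3*(-20 + 3**2 - 24*3)))**2 = ((67 - 68) + 5*(-1 - 3)/(3*(-20 + 9 - 72)))**2 = (-1 + (5/3)*(-4)/(-83))**2 = (-1 + (5/3)*(-1/83)*(-4))**2 = (-1 + 20/249)**2 = (-229/249)**2 = 52441/62001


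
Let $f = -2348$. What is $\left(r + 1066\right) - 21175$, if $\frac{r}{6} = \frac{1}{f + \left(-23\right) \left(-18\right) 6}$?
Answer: $- \frac{1367409}{68} \approx -20109.0$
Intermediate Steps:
$r = \frac{3}{68}$ ($r = \frac{6}{-2348 + \left(-23\right) \left(-18\right) 6} = \frac{6}{-2348 + 414 \cdot 6} = \frac{6}{-2348 + 2484} = \frac{6}{136} = 6 \cdot \frac{1}{136} = \frac{3}{68} \approx 0.044118$)
$\left(r + 1066\right) - 21175 = \left(\frac{3}{68} + 1066\right) - 21175 = \frac{72491}{68} - 21175 = - \frac{1367409}{68}$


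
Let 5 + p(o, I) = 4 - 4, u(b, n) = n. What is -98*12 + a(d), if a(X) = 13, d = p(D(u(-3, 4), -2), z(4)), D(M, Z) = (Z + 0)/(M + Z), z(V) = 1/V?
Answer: -1163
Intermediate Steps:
D(M, Z) = Z/(M + Z)
p(o, I) = -5 (p(o, I) = -5 + (4 - 4) = -5 + 0 = -5)
d = -5
-98*12 + a(d) = -98*12 + 13 = -1176 + 13 = -1163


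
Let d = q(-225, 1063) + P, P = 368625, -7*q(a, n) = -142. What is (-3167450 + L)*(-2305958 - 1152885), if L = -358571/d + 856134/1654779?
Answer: 15594309538767842871535535/1423395113581 ≈ 1.0956e+13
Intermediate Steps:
q(a, n) = 142/7 (q(a, n) = -⅐*(-142) = 142/7)
d = 2580517/7 (d = 142/7 + 368625 = 2580517/7 ≈ 3.6865e+5)
L = -648073994795/1423395113581 (L = -358571/2580517/7 + 856134/1654779 = -358571*7/2580517 + 856134*(1/1654779) = -2509997/2580517 + 285378/551593 = -648073994795/1423395113581 ≈ -0.45530)
(-3167450 + L)*(-2305958 - 1152885) = (-3167450 - 648073994795/1423395113581)*(-2305958 - 1152885) = -4508533500586133245/1423395113581*(-3458843) = 15594309538767842871535535/1423395113581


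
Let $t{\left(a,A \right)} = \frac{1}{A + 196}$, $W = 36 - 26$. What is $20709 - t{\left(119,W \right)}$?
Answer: $\frac{4266053}{206} \approx 20709.0$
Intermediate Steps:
$W = 10$ ($W = 36 - 26 = 10$)
$t{\left(a,A \right)} = \frac{1}{196 + A}$
$20709 - t{\left(119,W \right)} = 20709 - \frac{1}{196 + 10} = 20709 - \frac{1}{206} = \frac{4266053}{206}$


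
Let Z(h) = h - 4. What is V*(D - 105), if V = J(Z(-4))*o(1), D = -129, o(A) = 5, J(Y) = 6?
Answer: -7020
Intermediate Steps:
Z(h) = -4 + h
V = 30 (V = 6*5 = 30)
V*(D - 105) = 30*(-129 - 105) = 30*(-234) = -7020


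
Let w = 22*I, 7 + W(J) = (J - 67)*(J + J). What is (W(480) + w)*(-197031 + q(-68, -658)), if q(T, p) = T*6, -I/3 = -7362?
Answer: -174213263235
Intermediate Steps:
I = 22086 (I = -3*(-7362) = 22086)
q(T, p) = 6*T
W(J) = -7 + 2*J*(-67 + J) (W(J) = -7 + (J - 67)*(J + J) = -7 + (-67 + J)*(2*J) = -7 + 2*J*(-67 + J))
w = 485892 (w = 22*22086 = 485892)
(W(480) + w)*(-197031 + q(-68, -658)) = ((-7 - 134*480 + 2*480²) + 485892)*(-197031 + 6*(-68)) = ((-7 - 64320 + 2*230400) + 485892)*(-197031 - 408) = ((-7 - 64320 + 460800) + 485892)*(-197439) = (396473 + 485892)*(-197439) = 882365*(-197439) = -174213263235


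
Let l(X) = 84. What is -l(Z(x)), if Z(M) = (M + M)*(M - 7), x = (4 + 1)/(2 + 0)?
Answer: -84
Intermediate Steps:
x = 5/2 ≈ 2.5000
Z(M) = 2*M*(-7 + M) (Z(M) = (2*M)*(-7 + M) = 2*M*(-7 + M))
-l(Z(x)) = -1*84 = -84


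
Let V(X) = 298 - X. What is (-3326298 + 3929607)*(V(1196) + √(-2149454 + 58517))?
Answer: -541771482 + 603309*I*√2090937 ≈ -5.4177e+8 + 8.7239e+8*I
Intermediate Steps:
(-3326298 + 3929607)*(V(1196) + √(-2149454 + 58517)) = (-3326298 + 3929607)*((298 - 1*1196) + √(-2149454 + 58517)) = 603309*((298 - 1196) + √(-2090937)) = 603309*(-898 + I*√2090937) = -541771482 + 603309*I*√2090937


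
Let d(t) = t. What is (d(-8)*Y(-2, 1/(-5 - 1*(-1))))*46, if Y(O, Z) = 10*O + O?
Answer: 8096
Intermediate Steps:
Y(O, Z) = 11*O
(d(-8)*Y(-2, 1/(-5 - 1*(-1))))*46 = -88*(-2)*46 = -8*(-22)*46 = 176*46 = 8096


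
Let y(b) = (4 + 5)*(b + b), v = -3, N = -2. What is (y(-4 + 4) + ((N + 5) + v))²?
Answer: 0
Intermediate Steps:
y(b) = 18*b (y(b) = 9*(2*b) = 18*b)
(y(-4 + 4) + ((N + 5) + v))² = (18*(-4 + 4) + ((-2 + 5) - 3))² = (18*0 + (3 - 3))² = (0 + 0)² = 0² = 0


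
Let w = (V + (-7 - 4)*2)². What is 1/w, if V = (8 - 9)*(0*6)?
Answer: 1/484 ≈ 0.0020661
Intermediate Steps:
V = 0 (V = -1*0 = 0)
w = 484 (w = (0 + (-7 - 4)*2)² = (0 - 11*2)² = (0 - 22)² = (-22)² = 484)
1/w = 1/484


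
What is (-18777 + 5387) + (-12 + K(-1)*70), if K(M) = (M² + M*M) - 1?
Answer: -13332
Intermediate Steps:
K(M) = -1 + 2*M² (K(M) = (M² + M²) - 1 = 2*M² - 1 = -1 + 2*M²)
(-18777 + 5387) + (-12 + K(-1)*70) = (-18777 + 5387) + (-12 + (-1 + 2*(-1)²)*70) = -13390 + (-12 + (-1 + 2*1)*70) = -13390 + (-12 + (-1 + 2)*70) = -13390 + (-12 + 1*70) = -13390 + (-12 + 70) = -13390 + 58 = -13332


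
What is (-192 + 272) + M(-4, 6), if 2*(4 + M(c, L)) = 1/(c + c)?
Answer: 1215/16 ≈ 75.938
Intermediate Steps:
M(c, L) = -4 + 1/(4*c) (M(c, L) = -4 + 1/(2*(c + c)) = -4 + 1/(2*((2*c))) = -4 + (1/(2*c))/2 = -4 + 1/(4*c))
(-192 + 272) + M(-4, 6) = (-192 + 272) + (-4 + (1/4)/(-4)) = 80 + (-4 + (1/4)*(-1/4)) = 80 + (-4 - 1/16) = 80 - 65/16 = 1215/16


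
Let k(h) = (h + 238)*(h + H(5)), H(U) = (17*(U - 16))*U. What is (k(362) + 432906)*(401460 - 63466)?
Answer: 30117293364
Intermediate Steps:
H(U) = U*(-272 + 17*U) (H(U) = (17*(-16 + U))*U = (-272 + 17*U)*U = U*(-272 + 17*U))
k(h) = (-935 + h)*(238 + h) (k(h) = (h + 238)*(h + 17*5*(-16 + 5)) = (238 + h)*(h + 17*5*(-11)) = (238 + h)*(h - 935) = (238 + h)*(-935 + h) = (-935 + h)*(238 + h))
(k(362) + 432906)*(401460 - 63466) = ((-222530 + 362² - 697*362) + 432906)*(401460 - 63466) = ((-222530 + 131044 - 252314) + 432906)*337994 = (-343800 + 432906)*337994 = 89106*337994 = 30117293364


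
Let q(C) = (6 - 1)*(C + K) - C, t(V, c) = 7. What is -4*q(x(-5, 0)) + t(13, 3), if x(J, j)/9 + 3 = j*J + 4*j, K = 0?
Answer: 439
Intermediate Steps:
x(J, j) = -27 + 36*j + 9*J*j (x(J, j) = -27 + 9*(j*J + 4*j) = -27 + 9*(J*j + 4*j) = -27 + 9*(4*j + J*j) = -27 + (36*j + 9*J*j) = -27 + 36*j + 9*J*j)
q(C) = 4*C (q(C) = (6 - 1)*(C + 0) - C = 5*C - C = 4*C)
-4*q(x(-5, 0)) + t(13, 3) = -16*(-27 + 36*0 + 9*(-5)*0) + 7 = -16*(-27 + 0 + 0) + 7 = -16*(-27) + 7 = -4*(-108) + 7 = 432 + 7 = 439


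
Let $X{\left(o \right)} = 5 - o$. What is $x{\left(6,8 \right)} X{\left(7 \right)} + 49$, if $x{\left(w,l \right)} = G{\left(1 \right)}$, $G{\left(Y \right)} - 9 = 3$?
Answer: $25$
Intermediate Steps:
$G{\left(Y \right)} = 12$ ($G{\left(Y \right)} = 9 + 3 = 12$)
$x{\left(w,l \right)} = 12$
$x{\left(6,8 \right)} X{\left(7 \right)} + 49 = 12 \left(5 - 7\right) + 49 = 12 \left(-2\right) + 49 = -24 + 49 = 25$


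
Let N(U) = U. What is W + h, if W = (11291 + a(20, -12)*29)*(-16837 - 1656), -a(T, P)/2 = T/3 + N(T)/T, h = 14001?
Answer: -601701724/3 ≈ -2.0057e+8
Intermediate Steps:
a(T, P) = -2 - 2*T/3 (a(T, P) = -2*(T/3 + T/T) = -2*(T*(⅓) + 1) = -2*(T/3 + 1) = -2*(1 + T/3) = -2 - 2*T/3)
W = -601743727/3 (W = (11291 + (-2 - ⅔*20)*29)*(-16837 - 1656) = (11291 + (-2 - 40/3)*29)*(-18493) = (11291 - 46/3*29)*(-18493) = (11291 - 1334/3)*(-18493) = (32539/3)*(-18493) = -601743727/3 ≈ -2.0058e+8)
W + h = -601743727/3 + 14001 = -601701724/3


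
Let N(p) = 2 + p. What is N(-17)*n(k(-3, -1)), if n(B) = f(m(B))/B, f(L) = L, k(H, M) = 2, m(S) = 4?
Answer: -30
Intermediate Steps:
n(B) = 4/B
N(-17)*n(k(-3, -1)) = (2 - 17)*(4/2) = -60/2 = -15*2 = -30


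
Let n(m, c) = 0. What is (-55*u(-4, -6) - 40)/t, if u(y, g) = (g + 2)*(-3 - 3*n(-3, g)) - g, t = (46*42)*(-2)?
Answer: 515/1932 ≈ 0.26656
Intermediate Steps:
t = -3864 (t = 1932*(-2) = -3864)
u(y, g) = -6 - 4*g (u(y, g) = (g + 2)*(-3 - 3*0) - g = (2 + g)*(-3 + 0) - g = (2 + g)*(-3) - g = (-6 - 3*g) - g = -6 - 4*g)
(-55*u(-4, -6) - 40)/t = (-55*(-6 - 4*(-6)) - 40)/(-3864) = (-55*(-6 + 24) - 40)*(-1/3864) = (-55*18 - 40)*(-1/3864) = (-990 - 40)*(-1/3864) = -1030*(-1/3864) = 515/1932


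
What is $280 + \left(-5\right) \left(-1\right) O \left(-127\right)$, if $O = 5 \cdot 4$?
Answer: $-12420$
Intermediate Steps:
$O = 20$
$280 + \left(-5\right) \left(-1\right) O \left(-127\right) = 280 + \left(-5\right) \left(-1\right) 20 \left(-127\right) = 280 + 5 \cdot 20 \left(-127\right) = 280 + 100 \left(-127\right) = 280 - 12700 = -12420$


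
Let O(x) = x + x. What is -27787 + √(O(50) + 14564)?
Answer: -27787 + 2*√3666 ≈ -27666.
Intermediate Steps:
O(x) = 2*x
-27787 + √(O(50) + 14564) = -27787 + √(2*50 + 14564) = -27787 + √(100 + 14564) = -27787 + √14664 = -27787 + 2*√3666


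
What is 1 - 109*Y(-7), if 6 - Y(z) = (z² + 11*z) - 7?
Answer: -4468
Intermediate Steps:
Y(z) = 13 - z² - 11*z (Y(z) = 6 - ((z² + 11*z) - 7) = 6 - (-7 + z² + 11*z) = 6 + (7 - z² - 11*z) = 13 - z² - 11*z)
1 - 109*Y(-7) = 1 - 109*(13 - 1*(-7)² - 11*(-7)) = 1 - 109*(13 - 1*49 + 77) = 1 - 109*(13 - 49 + 77) = 1 - 109*41 = 1 - 4469 = -4468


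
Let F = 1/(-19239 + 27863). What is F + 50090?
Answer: 431976161/8624 ≈ 50090.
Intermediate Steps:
F = 1/8624 ≈ 0.00011596
F + 50090 = 1/8624 + 50090 = 431976161/8624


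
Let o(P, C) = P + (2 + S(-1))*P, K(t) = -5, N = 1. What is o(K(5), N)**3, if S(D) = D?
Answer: -1000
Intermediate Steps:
o(P, C) = 2*P (o(P, C) = P + (2 - 1)*P = P + 1*P = P + P = 2*P)
o(K(5), N)**3 = (2*(-5))**3 = (-10)**3 = -1000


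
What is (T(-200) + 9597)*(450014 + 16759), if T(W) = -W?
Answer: 4572975081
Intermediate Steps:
(T(-200) + 9597)*(450014 + 16759) = (-1*(-200) + 9597)*(450014 + 16759) = (200 + 9597)*466773 = 9797*466773 = 4572975081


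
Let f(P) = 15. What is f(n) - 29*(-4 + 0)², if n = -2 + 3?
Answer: -449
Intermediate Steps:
n = 1
f(n) - 29*(-4 + 0)² = 15 - 29*(-4 + 0)² = 15 - 29*(-4)² = 15 - 29*16 = 15 - 464 = -449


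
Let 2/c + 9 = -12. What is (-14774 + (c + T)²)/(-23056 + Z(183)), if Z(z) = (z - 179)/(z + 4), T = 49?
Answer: 1021133135/1901357388 ≈ 0.53706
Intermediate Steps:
c = -2/21 (c = 2/(-9 - 12) = 2/(-21) = 2*(-1/21) = -2/21 ≈ -0.095238)
Z(z) = (-179 + z)/(4 + z)
(-14774 + (c + T)²)/(-23056 + Z(183)) = (-14774 + (-2/21 + 49)²)/(-23056 + (-179 + 183)/(4 + 183)) = (-14774 + (1027/21)²)/(-23056 + 4/187) = (-14774 + 1054729/441)/(-23056 + (1/187)*4) = -5460605/(441*(-23056 + 4/187)) = -5460605/(441*(-4311468/187)) = -5460605/441*(-187/4311468) = 1021133135/1901357388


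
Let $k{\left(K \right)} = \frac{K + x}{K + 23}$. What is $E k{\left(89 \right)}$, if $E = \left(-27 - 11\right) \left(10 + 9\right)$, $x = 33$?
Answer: $- \frac{22021}{28} \approx -786.46$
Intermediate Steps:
$k{\left(K \right)} = \frac{33 + K}{23 + K}$ ($k{\left(K \right)} = \frac{K + 33}{K + 23} = \frac{33 + K}{23 + K}$)
$E = -722$ ($E = \left(-38\right) 19 = -722$)
$E k{\left(89 \right)} = - 722 \frac{33 + 89}{23 + 89} = - 722 \cdot \frac{1}{112} \cdot 122 = \left(-722\right) \frac{61}{56} = - \frac{22021}{28}$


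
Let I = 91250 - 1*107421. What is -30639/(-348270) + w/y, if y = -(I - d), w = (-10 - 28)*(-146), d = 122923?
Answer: 1032317171/8073711230 ≈ 0.12786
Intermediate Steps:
I = -16171 (I = 91250 - 107421 = -16171)
w = 5548 (w = -38*(-146) = 5548)
y = 139094 (y = -(-16171 - 1*122923) = -(-16171 - 122923) = -1*(-139094) = 139094)
-30639/(-348270) + w/y = -30639/(-348270) + 5548/139094 = -30639*(-1/348270) + 5548*(1/139094) = 10213/116090 + 2774/69547 = 1032317171/8073711230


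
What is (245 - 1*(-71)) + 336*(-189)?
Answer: -63188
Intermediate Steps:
(245 - 1*(-71)) + 336*(-189) = (245 + 71) - 63504 = 316 - 63504 = -63188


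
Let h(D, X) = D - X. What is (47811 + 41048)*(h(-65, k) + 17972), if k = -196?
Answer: 1608614477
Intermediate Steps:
(47811 + 41048)*(h(-65, k) + 17972) = (47811 + 41048)*((-65 - 1*(-196)) + 17972) = 88859*((-65 + 196) + 17972) = 88859*(131 + 17972) = 88859*18103 = 1608614477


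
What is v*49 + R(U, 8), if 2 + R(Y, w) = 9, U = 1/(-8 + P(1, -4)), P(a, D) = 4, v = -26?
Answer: -1267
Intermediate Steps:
U = -¼ (U = 1/(-8 + 4) = 1/(-4) = -¼ ≈ -0.25000)
R(Y, w) = 7 (R(Y, w) = -2 + 9 = 7)
v*49 + R(U, 8) = -26*49 + 7 = -1274 + 7 = -1267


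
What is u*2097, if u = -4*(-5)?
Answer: 41940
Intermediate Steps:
u = 20
u*2097 = 20*2097 = 41940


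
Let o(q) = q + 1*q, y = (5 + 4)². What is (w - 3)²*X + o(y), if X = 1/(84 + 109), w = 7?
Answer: 31282/193 ≈ 162.08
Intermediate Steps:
y = 81 (y = 9² = 81)
o(q) = 2*q (o(q) = q + q = 2*q)
X = 1/193 ≈ 0.0051813
(w - 3)²*X + o(y) = (7 - 3)²*(1/193) + 2*81 = 4²*(1/193) + 162 = 16*(1/193) + 162 = 16/193 + 162 = 31282/193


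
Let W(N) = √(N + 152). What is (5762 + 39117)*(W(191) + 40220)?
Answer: 1805033380 + 314153*√7 ≈ 1.8059e+9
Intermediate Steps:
W(N) = √(152 + N)
(5762 + 39117)*(W(191) + 40220) = (5762 + 39117)*(√(152 + 191) + 40220) = 44879*(√343 + 40220) = 44879*(7*√7 + 40220) = 44879*(40220 + 7*√7) = 1805033380 + 314153*√7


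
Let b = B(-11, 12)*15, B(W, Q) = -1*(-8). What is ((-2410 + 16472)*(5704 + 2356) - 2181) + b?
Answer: 113337659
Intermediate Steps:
B(W, Q) = 8
b = 120 (b = 8*15 = 120)
((-2410 + 16472)*(5704 + 2356) - 2181) + b = ((-2410 + 16472)*(5704 + 2356) - 2181) + 120 = (14062*8060 - 2181) + 120 = (113339720 - 2181) + 120 = 113337539 + 120 = 113337659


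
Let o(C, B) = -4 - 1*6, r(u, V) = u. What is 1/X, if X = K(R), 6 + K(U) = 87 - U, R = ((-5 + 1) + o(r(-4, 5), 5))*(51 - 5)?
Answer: 1/725 ≈ 0.0013793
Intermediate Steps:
o(C, B) = -10 (o(C, B) = -4 - 6 = -10)
R = -644 (R = ((-5 + 1) - 10)*(51 - 5) = (-4 - 10)*46 = -14*46 = -644)
K(U) = 81 - U (K(U) = -6 + (87 - U) = 81 - U)
X = 725 (X = 81 - 1*(-644) = 81 + 644 = 725)
1/X = 1/725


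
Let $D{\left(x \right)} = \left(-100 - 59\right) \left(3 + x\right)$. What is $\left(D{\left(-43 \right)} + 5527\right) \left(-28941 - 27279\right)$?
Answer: $-668287140$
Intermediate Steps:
$D{\left(x \right)} = -477 - 159 x$ ($D{\left(x \right)} = - 159 \left(3 + x\right) = -477 - 159 x$)
$\left(D{\left(-43 \right)} + 5527\right) \left(-28941 - 27279\right) = \left(\left(-477 - -6837\right) + 5527\right) \left(-28941 - 27279\right) = \left(\left(-477 + 6837\right) + 5527\right) \left(-56220\right) = \left(6360 + 5527\right) \left(-56220\right) = 11887 \left(-56220\right) = -668287140$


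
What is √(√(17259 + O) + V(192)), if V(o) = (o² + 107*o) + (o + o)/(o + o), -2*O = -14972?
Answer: √(57409 + 7*√505) ≈ 239.93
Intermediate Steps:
O = 7486 (O = -½*(-14972) = 7486)
V(o) = 1 + o² + 107*o (V(o) = (o² + 107*o) + (2*o)/((2*o)) = (o² + 107*o) + (2*o)*(1/(2*o)) = (o² + 107*o) + 1 = 1 + o² + 107*o)
√(√(17259 + O) + V(192)) = √(√(17259 + 7486) + (1 + 192² + 107*192)) = √(√24745 + (1 + 36864 + 20544)) = √(7*√505 + 57409) = √(57409 + 7*√505)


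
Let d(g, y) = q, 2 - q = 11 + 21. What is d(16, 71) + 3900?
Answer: 3870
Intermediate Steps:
q = -30 (q = 2 - (11 + 21) = 2 - 1*32 = 2 - 32 = -30)
d(g, y) = -30
d(16, 71) + 3900 = -30 + 3900 = 3870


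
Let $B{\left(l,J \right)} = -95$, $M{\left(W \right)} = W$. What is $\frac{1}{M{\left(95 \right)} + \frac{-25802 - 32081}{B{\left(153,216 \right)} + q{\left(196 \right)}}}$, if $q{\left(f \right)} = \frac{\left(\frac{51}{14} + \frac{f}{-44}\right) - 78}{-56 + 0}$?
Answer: $\frac{807143}{575861577} \approx 0.0014016$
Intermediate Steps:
$q{\left(f \right)} = \frac{1041}{784} + \frac{f}{2464}$ ($q{\left(f \right)} = \frac{\left(51 \cdot \frac{1}{14} + f \left(- \frac{1}{44}\right)\right) - 78}{-56} = \left(\left(\frac{51}{14} - \frac{f}{44}\right) - 78\right) \left(- \frac{1}{56}\right) = \left(- \frac{1041}{14} - \frac{f}{44}\right) \left(- \frac{1}{56}\right) = \frac{1041}{784} + \frac{f}{2464}$)
$\frac{1}{M{\left(95 \right)} + \frac{-25802 - 32081}{B{\left(153,216 \right)} + q{\left(196 \right)}}} = \frac{1}{95 + \frac{-25802 - 32081}{-95 + \left(\frac{1041}{784} + \frac{1}{2464} \cdot 196\right)}} = \frac{1}{95 - \frac{57883}{-95 + \left(\frac{1041}{784} + \frac{7}{88}\right)}} = \frac{1}{95 - \frac{57883}{-95 + \frac{12137}{8624}}} = \frac{1}{95 - \frac{57883}{- \frac{807143}{8624}}} = \frac{1}{95 - - \frac{499182992}{807143}} = \frac{1}{95 + \frac{499182992}{807143}} = \frac{1}{\frac{575861577}{807143}} = \frac{807143}{575861577}$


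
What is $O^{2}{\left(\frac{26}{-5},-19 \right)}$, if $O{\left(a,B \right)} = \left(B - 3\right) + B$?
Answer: $1681$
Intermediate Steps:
$O{\left(a,B \right)} = -3 + 2 B$ ($O{\left(a,B \right)} = \left(-3 + B\right) + B = -3 + 2 B$)
$O^{2}{\left(\frac{26}{-5},-19 \right)} = \left(-3 + 2 \left(-19\right)\right)^{2} = \left(-3 - 38\right)^{2} = \left(-41\right)^{2} = 1681$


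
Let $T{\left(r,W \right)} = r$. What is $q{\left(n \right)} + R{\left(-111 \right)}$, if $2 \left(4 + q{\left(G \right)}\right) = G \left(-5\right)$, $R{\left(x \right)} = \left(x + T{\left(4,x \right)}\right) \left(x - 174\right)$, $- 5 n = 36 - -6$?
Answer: $30512$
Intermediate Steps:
$n = - \frac{42}{5}$ ($n = - \frac{36 - -6}{5} = - \frac{36 + 6}{5} = \left(- \frac{1}{5}\right) 42 = - \frac{42}{5} \approx -8.4$)
$R{\left(x \right)} = \left(-174 + x\right) \left(4 + x\right)$ ($R{\left(x \right)} = \left(x + 4\right) \left(x - 174\right) = \left(4 + x\right) \left(-174 + x\right) = \left(-174 + x\right) \left(4 + x\right)$)
$q{\left(G \right)} = -4 - \frac{5 G}{2}$ ($q{\left(G \right)} = -4 + \frac{G \left(-5\right)}{2} = -4 + \frac{\left(-5\right) G}{2} = -4 - \frac{5 G}{2}$)
$q{\left(n \right)} + R{\left(-111 \right)} = \left(-4 - -21\right) - \left(-18174 - 12321\right) = \left(-4 + 21\right) + \left(-696 + 12321 + 18870\right) = 17 + 30495 = 30512$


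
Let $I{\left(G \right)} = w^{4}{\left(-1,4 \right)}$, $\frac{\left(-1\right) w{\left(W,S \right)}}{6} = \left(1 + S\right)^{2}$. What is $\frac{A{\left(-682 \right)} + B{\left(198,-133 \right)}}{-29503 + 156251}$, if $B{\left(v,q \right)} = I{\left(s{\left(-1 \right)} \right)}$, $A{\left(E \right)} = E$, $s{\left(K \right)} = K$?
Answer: $\frac{253124659}{63374} \approx 3994.1$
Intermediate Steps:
$w{\left(W,S \right)} = - 6 \left(1 + S\right)^{2}$
$I{\left(G \right)} = 506250000$ ($I{\left(G \right)} = \left(- 6 \left(1 + 4\right)^{2}\right)^{4} = \left(- 6 \cdot 5^{2}\right)^{4} = \left(\left(-6\right) 25\right)^{4} = \left(-150\right)^{4} = 506250000$)
$B{\left(v,q \right)} = 506250000$
$\frac{A{\left(-682 \right)} + B{\left(198,-133 \right)}}{-29503 + 156251} = \frac{-682 + 506250000}{-29503 + 156251} = \frac{506249318}{126748} = 506249318 \cdot \frac{1}{126748} = \frac{253124659}{63374}$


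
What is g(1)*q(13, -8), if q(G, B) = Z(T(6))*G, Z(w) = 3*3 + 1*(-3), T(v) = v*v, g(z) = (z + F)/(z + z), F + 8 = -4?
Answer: -429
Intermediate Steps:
F = -12 (F = -8 - 4 = -12)
g(z) = (-12 + z)/(2*z) (g(z) = (z - 12)/(z + z) = (-12 + z)/((2*z)) = (-12 + z)*(1/(2*z)) = (-12 + z)/(2*z))
T(v) = v²
Z(w) = 6 (Z(w) = 9 - 3 = 6)
q(G, B) = 6*G
g(1)*q(13, -8) = ((½)*(-12 + 1)/1)*(6*13) = ((½)*1*(-11))*78 = -11/2*78 = -429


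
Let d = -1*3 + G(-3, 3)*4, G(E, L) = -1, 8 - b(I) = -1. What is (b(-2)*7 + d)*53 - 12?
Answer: 2956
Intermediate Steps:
b(I) = 9 (b(I) = 8 - 1*(-1) = 8 + 1 = 9)
d = -7 (d = -1*3 - 1*4 = -3 - 4 = -7)
(b(-2)*7 + d)*53 - 12 = (9*7 - 7)*53 - 12 = (63 - 7)*53 - 12 = 56*53 - 12 = 2968 - 12 = 2956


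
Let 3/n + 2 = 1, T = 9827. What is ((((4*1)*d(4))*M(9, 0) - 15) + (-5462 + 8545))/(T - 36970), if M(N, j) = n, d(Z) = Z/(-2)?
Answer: -3092/27143 ≈ -0.11392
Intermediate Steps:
d(Z) = -Z/2 (d(Z) = Z*(-½) = -Z/2)
n = -3 (n = 3/(-2 + 1) = 3/(-1) = 3*(-1) = -3)
M(N, j) = -3
((((4*1)*d(4))*M(9, 0) - 15) + (-5462 + 8545))/(T - 36970) = ((((4*1)*(-½*4))*(-3) - 15) + (-5462 + 8545))/(9827 - 36970) = (((4*(-2))*(-3) - 15) + 3083)/(-27143) = ((-8*(-3) - 15) + 3083)*(-1/27143) = ((24 - 15) + 3083)*(-1/27143) = (9 + 3083)*(-1/27143) = 3092*(-1/27143) = -3092/27143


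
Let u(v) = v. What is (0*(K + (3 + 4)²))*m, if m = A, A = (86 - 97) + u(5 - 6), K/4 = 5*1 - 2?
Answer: 0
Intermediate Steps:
K = 12 (K = 4*(5*1 - 2) = 4*(5 - 2) = 4*3 = 12)
A = -12 (A = (86 - 97) + (5 - 6) = -11 - 1 = -12)
m = -12
(0*(K + (3 + 4)²))*m = (0*(12 + (3 + 4)²))*(-12) = (0*(12 + 7²))*(-12) = (0*(12 + 49))*(-12) = (0*61)*(-12) = 0*(-12) = 0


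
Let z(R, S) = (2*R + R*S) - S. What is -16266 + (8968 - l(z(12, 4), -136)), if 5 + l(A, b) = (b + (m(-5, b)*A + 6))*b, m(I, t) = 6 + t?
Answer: -1227213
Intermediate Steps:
z(R, S) = -S + 2*R + R*S
l(A, b) = -5 + b*(6 + b + A*(6 + b)) (l(A, b) = -5 + (b + ((6 + b)*A + 6))*b = -5 + (b + (A*(6 + b) + 6))*b = -5 + (b + (6 + A*(6 + b)))*b = -5 + (6 + b + A*(6 + b))*b = -5 + b*(6 + b + A*(6 + b)))
-16266 + (8968 - l(z(12, 4), -136)) = -16266 + (8968 - (-5 + (-136)² + 6*(-136) + (-1*4 + 2*12 + 12*4)*(-136)*(6 - 136))) = -16266 + (8968 - (-5 + 18496 - 816 + (-4 + 24 + 48)*(-136)*(-130))) = -16266 + (8968 - (-5 + 18496 - 816 + 68*(-136)*(-130))) = -16266 + (8968 - (-5 + 18496 - 816 + 1202240)) = -16266 + (8968 - 1*1219915) = -16266 + (8968 - 1219915) = -16266 - 1210947 = -1227213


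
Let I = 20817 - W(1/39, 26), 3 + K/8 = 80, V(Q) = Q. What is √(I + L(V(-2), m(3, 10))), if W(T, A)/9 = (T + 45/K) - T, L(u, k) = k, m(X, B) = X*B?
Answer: √1977567438/308 ≈ 144.38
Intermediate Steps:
m(X, B) = B*X
K = 616 (K = -24 + 8*80 = -24 + 640 = 616)
W(T, A) = 405/616 (W(T, A) = 9*((T + 45/616) - T) = 9*((45/616 + T) - T) = 9*(45/616) = 405/616)
I = 12822867/616 (I = 20817 - 1*405/616 = 20817 - 405/616 = 12822867/616 ≈ 20816.)
√(I + L(V(-2), m(3, 10))) = √(12822867/616 + 10*3) = √(12822867/616 + 30) = √(12841347/616) = √1977567438/308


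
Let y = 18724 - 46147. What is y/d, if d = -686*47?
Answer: 27423/32242 ≈ 0.85054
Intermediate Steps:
d = -32242
y = -27423
y/d = -27423/(-32242) = -27423*(-1/32242) = 27423/32242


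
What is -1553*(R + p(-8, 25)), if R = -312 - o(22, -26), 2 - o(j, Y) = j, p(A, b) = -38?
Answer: 512490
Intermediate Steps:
o(j, Y) = 2 - j
R = -292 (R = -312 - (2 - 1*22) = -312 - (2 - 22) = -312 - 1*(-20) = -312 + 20 = -292)
-1553*(R + p(-8, 25)) = -1553*(-292 - 38) = -1553*(-330) = 512490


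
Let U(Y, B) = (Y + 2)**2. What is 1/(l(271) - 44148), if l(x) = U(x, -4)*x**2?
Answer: 1/5473440141 ≈ 1.8270e-10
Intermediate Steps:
U(Y, B) = (2 + Y)**2
l(x) = x**2*(2 + x)**2 (l(x) = (2 + x)**2*x**2 = x**2*(2 + x)**2)
1/(l(271) - 44148) = 1/(271**2*(2 + 271)**2 - 44148) = 1/(73441*273**2 - 44148) = 1/(73441*74529 - 44148) = 1/(5473484289 - 44148) = 1/5473440141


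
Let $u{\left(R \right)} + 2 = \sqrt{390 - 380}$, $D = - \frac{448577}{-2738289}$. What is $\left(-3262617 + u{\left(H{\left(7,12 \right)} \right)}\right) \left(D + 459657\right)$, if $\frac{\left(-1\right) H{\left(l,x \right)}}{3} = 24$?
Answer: $- \frac{4106574214380123550}{2738289} + \frac{1258674155450 \sqrt{10}}{2738289} \approx -1.4997 \cdot 10^{12}$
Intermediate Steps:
$H{\left(l,x \right)} = -72$ ($H{\left(l,x \right)} = \left(-3\right) 24 = -72$)
$D = \frac{448577}{2738289}$ ($D = \left(-448577\right) \left(- \frac{1}{2738289}\right) = \frac{448577}{2738289} \approx 0.16382$)
$u{\left(R \right)} = -2 + \sqrt{10}$ ($u{\left(R \right)} = -2 + \sqrt{390 - 380} = -2 + \sqrt{10}$)
$\left(-3262617 + u{\left(H{\left(7,12 \right)} \right)}\right) \left(D + 459657\right) = \left(-3262617 - \left(2 - \sqrt{10}\right)\right) \left(\frac{448577}{2738289} + 459657\right) = \left(-3262619 + \sqrt{10}\right) \frac{1258674155450}{2738289} = - \frac{4106574214380123550}{2738289} + \frac{1258674155450 \sqrt{10}}{2738289}$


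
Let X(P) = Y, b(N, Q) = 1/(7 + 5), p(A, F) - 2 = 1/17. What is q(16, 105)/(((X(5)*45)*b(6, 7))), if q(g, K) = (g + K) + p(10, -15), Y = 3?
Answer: 8368/765 ≈ 10.939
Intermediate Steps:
p(A, F) = 35/17 (p(A, F) = 2 + 1/17 = 35/17)
b(N, Q) = 1/12
X(P) = 3
q(g, K) = 35/17 + K + g (q(g, K) = (g + K) + 35/17 = (K + g) + 35/17 = 35/17 + K + g)
q(16, 105)/(((X(5)*45)*b(6, 7))) = (35/17 + 105 + 16)/(((3*45)*(1/12))) = 2092/(17*((135*(1/12)))) = 2092/(17*(45/4)) = (2092/17)*(4/45) = 8368/765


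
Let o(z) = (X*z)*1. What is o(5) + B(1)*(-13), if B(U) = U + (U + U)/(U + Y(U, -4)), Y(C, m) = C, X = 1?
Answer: -21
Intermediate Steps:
o(z) = z (o(z) = (1*z)*1 = z*1 = z)
B(U) = 1 + U (B(U) = U + (U + U)/(U + U) = U + (2*U)/((2*U)) = U + (2*U)*(1/(2*U)) = U + 1 = 1 + U)
o(5) + B(1)*(-13) = 5 + (1 + 1)*(-13) = 5 + 2*(-13) = 5 - 26 = -21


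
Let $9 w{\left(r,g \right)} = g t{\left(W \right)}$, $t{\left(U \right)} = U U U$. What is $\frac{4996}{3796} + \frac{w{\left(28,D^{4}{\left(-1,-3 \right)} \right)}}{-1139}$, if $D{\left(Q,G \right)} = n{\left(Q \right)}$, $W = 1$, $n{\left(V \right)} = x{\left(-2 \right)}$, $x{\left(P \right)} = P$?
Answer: $\frac{12788315}{9728199} \approx 1.3146$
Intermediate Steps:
$n{\left(V \right)} = -2$
$D{\left(Q,G \right)} = -2$
$t{\left(U \right)} = U^{3}$ ($t{\left(U \right)} = U^{2} U = U^{3}$)
$w{\left(r,g \right)} = \frac{g}{9}$ ($w{\left(r,g \right)} = \frac{g 1^{3}}{9} = \frac{g 1}{9} = \frac{g}{9}$)
$\frac{4996}{3796} + \frac{w{\left(28,D^{4}{\left(-1,-3 \right)} \right)}}{-1139} = \frac{4996}{3796} + \frac{\frac{1}{9} \left(-2\right)^{4}}{-1139} = 4996 \cdot \frac{1}{3796} + \frac{1}{9} \cdot 16 \left(- \frac{1}{1139}\right) = \frac{1249}{949} + \frac{16}{9} \left(- \frac{1}{1139}\right) = \frac{1249}{949} - \frac{16}{10251} = \frac{12788315}{9728199}$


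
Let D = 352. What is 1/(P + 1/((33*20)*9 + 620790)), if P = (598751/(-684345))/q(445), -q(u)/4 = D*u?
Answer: 8957709898051200/26801280581 ≈ 3.3423e+5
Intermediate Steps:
q(u) = -1408*u
P = 598751/428783203200 (P = (598751/(-684345))/((-1408*445)) = (598751*(-1/684345))/(-626560) = -598751/684345*(-1/626560) = 598751/428783203200 ≈ 1.3964e-6)
1/(P + 1/((33*20)*9 + 620790)) = 1/(598751/428783203200 + 1/((33*20)*9 + 620790)) = 1/(598751/428783203200 + 1/(660*9 + 620790)) = 1/(598751/428783203200 + 1/(5940 + 620790)) = 1/(598751/428783203200 + 1/626730) = 1/(26801280581/8957709898051200) = 8957709898051200/26801280581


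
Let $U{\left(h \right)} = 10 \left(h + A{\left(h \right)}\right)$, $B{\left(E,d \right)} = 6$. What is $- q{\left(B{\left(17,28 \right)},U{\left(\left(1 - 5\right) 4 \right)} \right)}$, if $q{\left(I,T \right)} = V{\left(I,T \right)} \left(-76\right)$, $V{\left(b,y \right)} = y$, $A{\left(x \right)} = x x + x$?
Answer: $170240$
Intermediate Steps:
$A{\left(x \right)} = x + x^{2}$ ($A{\left(x \right)} = x^{2} + x = x + x^{2}$)
$U{\left(h \right)} = 10 h + 10 h \left(1 + h\right)$ ($U{\left(h \right)} = 10 \left(h + h \left(1 + h\right)\right) = 10 h + 10 h \left(1 + h\right)$)
$q{\left(I,T \right)} = - 76 T$ ($q{\left(I,T \right)} = T \left(-76\right) = - 76 T$)
$- q{\left(B{\left(17,28 \right)},U{\left(\left(1 - 5\right) 4 \right)} \right)} = - \left(-76\right) 10 \left(1 - 5\right) 4 \left(2 + \left(1 - 5\right) 4\right) = - \left(-76\right) 10 \left(\left(-4\right) 4\right) \left(2 - 16\right) = - \left(-76\right) 10 \left(-16\right) \left(2 - 16\right) = - \left(-76\right) 10 \left(-16\right) \left(-14\right) = - \left(-76\right) 2240 = \left(-1\right) \left(-170240\right) = 170240$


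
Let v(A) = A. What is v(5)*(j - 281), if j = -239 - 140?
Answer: -3300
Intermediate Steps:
j = -379
v(5)*(j - 281) = 5*(-379 - 281) = 5*(-660) = -3300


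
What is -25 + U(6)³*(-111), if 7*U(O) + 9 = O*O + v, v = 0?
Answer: -2193388/343 ≈ -6394.7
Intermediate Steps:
U(O) = -9/7 + O²/7 (U(O) = -9/7 + (O*O + 0)/7 = -9/7 + (O² + 0)/7 = -9/7 + O²/7)
-25 + U(6)³*(-111) = -25 + (-9/7 + (⅐)*6²)³*(-111) = -25 + (-9/7 + (⅐)*36)³*(-111) = -25 + (-9/7 + 36/7)³*(-111) = -25 + (27/7)³*(-111) = -25 + (19683/343)*(-111) = -25 - 2184813/343 = -2193388/343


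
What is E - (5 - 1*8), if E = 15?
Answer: 18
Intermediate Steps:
E - (5 - 1*8) = 15 - (5 - 1*8) = 15 - (5 - 8) = 15 - 1*(-3) = 15 + 3 = 18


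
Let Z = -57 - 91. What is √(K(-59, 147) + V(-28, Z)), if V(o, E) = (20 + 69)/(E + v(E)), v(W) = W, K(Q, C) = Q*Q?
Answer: √76241238/148 ≈ 58.997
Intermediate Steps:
K(Q, C) = Q²
Z = -148
V(o, E) = 89/(2*E) (V(o, E) = (20 + 69)/(E + E) = 89/((2*E)) = 89*(1/(2*E)) = 89/(2*E))
√(K(-59, 147) + V(-28, Z)) = √((-59)² + (89/2)/(-148)) = √(3481 + (89/2)*(-1/148)) = √(3481 - 89/296) = √(1030287/296) = √76241238/148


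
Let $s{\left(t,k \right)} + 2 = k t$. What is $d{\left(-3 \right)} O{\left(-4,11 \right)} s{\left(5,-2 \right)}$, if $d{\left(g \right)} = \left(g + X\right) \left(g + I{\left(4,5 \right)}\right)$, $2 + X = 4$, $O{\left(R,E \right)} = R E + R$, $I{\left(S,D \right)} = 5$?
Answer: $-1152$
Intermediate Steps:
$s{\left(t,k \right)} = -2 + k t$
$O{\left(R,E \right)} = R + E R$ ($O{\left(R,E \right)} = E R + R = R + E R$)
$X = 2$ ($X = -2 + 4 = 2$)
$d{\left(g \right)} = \left(2 + g\right) \left(5 + g\right)$ ($d{\left(g \right)} = \left(g + 2\right) \left(g + 5\right) = \left(2 + g\right) \left(5 + g\right)$)
$d{\left(-3 \right)} O{\left(-4,11 \right)} s{\left(5,-2 \right)} = \left(10 + \left(-3\right)^{2} + 7 \left(-3\right)\right) \left(- 4 \left(1 + 11\right)\right) \left(-2 - 10\right) = \left(10 + 9 - 21\right) \left(\left(-4\right) 12\right) \left(-2 - 10\right) = \left(-2\right) \left(-48\right) \left(-12\right) = 96 \left(-12\right) = -1152$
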